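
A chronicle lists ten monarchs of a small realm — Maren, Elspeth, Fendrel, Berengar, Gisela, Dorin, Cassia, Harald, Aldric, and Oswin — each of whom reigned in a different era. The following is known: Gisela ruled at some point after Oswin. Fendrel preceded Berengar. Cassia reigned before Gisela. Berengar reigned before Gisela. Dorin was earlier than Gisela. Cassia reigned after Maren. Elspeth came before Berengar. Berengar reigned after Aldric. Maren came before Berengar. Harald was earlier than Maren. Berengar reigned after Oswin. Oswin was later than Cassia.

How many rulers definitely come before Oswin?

3

Directly stated before Oswin: Cassia.
Harald reaches Oswin via Harald → Maren → Cassia → Oswin.
Maren reaches Oswin via Maren → Cassia → Oswin.
No chain forces Elspeth (or any of the others) ahead of Oswin.
That's Cassia, Harald, and Maren — 3 in all.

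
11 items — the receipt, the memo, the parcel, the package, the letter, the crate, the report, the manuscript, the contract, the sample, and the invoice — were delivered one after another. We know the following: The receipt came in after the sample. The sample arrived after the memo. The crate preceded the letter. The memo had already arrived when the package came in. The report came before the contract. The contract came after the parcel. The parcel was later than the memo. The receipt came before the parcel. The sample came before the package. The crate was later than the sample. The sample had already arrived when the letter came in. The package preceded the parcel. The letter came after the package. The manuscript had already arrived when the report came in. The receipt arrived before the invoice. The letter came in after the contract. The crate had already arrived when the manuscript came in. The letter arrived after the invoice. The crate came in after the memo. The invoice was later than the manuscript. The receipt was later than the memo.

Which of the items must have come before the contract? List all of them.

the crate, the manuscript, the memo, the package, the parcel, the receipt, the report, the sample

Directly stated before the contract: the parcel and the report.
The crate reaches the contract via the crate → the manuscript → the report → the contract.
The manuscript reaches the contract via the manuscript → the report → the contract.
The memo reaches the contract via the memo → the parcel → the contract.
Likewise the package, the receipt, and the sample each reach the contract by chaining the stated constraints.
No chain forces the letter (or any of the others) ahead of the contract.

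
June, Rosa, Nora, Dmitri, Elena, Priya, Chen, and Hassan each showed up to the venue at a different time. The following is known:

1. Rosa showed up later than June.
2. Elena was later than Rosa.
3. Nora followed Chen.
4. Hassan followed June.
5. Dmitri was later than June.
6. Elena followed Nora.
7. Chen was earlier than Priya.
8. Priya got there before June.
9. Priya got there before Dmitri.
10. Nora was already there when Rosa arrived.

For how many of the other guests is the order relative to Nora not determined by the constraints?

4

Forced before Nora: Chen; forced after Nora: Elena and Rosa.
That leaves Dmitri, Hassan, June, and Priya with no forced order relative to Nora — 4.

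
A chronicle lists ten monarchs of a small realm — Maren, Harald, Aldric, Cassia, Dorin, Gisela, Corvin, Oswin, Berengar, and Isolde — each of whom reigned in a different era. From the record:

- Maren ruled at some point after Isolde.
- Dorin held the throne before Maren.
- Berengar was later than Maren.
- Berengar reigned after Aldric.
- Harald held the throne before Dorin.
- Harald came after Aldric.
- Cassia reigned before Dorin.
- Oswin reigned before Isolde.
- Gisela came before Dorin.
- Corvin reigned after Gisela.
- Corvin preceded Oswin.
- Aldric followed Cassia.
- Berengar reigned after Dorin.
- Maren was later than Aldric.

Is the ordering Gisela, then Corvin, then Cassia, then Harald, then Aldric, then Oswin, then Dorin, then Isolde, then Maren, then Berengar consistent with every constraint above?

The constraints require Aldric before Harald, but in the proposed sequence Harald appears ahead of Aldric. That one violation is enough.

no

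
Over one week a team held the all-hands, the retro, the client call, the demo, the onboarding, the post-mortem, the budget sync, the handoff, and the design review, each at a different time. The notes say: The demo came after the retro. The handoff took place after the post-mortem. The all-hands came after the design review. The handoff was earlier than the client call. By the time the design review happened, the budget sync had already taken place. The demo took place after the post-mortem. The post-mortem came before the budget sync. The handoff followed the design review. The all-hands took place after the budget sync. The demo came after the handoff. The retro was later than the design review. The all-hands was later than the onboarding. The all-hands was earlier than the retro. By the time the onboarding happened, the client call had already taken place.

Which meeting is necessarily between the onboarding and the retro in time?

the all-hands

Tracing the constraints gives the onboarding → the all-hands → the retro, so the all-hands sits after the onboarding and before the retro.
No other meeting is forced both after the onboarding and before the retro.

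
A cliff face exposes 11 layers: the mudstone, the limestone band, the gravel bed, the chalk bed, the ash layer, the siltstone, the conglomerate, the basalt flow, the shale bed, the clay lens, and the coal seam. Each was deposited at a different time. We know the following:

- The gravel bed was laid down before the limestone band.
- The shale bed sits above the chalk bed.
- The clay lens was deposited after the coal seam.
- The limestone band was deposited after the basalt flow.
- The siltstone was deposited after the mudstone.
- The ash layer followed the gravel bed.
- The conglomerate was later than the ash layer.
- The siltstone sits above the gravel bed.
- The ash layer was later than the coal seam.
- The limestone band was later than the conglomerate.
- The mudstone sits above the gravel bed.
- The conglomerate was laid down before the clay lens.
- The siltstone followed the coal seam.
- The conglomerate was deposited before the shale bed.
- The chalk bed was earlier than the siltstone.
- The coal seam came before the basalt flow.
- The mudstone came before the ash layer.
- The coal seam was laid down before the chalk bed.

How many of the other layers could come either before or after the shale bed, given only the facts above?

Forced before the shale bed: the ash layer, the chalk bed, the coal seam, the conglomerate, the gravel bed, and the mudstone.
That leaves the basalt flow, the clay lens, the limestone band, and the siltstone with no forced order relative to the shale bed — 4.

4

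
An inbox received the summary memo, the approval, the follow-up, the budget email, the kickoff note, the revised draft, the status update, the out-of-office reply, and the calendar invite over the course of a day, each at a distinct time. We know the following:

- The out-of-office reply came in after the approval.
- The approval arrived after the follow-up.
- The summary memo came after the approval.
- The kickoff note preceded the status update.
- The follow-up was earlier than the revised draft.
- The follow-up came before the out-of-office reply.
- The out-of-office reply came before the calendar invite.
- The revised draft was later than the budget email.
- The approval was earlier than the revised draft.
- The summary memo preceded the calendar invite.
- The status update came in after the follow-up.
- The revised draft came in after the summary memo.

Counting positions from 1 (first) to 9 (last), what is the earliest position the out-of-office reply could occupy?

3

The approval and the follow-up must both come before the out-of-office reply — 2 forced predecessors.
Nothing else is forced ahead of the out-of-office reply, so its earliest slot is position 2 + 1 = 3.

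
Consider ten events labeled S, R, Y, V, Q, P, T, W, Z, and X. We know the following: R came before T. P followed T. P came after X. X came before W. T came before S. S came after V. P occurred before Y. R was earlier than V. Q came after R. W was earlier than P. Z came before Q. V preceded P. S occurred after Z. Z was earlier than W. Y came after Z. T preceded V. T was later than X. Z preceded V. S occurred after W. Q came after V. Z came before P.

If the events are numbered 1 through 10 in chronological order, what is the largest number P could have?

P must come before Y — 1 event forced after it.
Everything else can be placed before P in some valid order, so P can sit as late as position 10 − 1 = 9.

9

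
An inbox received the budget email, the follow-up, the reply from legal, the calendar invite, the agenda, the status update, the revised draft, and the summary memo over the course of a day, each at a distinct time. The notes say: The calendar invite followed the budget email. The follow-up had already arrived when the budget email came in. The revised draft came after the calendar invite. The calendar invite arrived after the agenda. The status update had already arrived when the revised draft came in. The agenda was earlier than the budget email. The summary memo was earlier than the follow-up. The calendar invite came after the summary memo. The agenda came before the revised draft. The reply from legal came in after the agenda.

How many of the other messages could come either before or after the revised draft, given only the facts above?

Forced before the revised draft: the agenda, the budget email, the calendar invite, the follow-up, the status update, and the summary memo.
That leaves the reply from legal with no forced order relative to the revised draft — 1.

1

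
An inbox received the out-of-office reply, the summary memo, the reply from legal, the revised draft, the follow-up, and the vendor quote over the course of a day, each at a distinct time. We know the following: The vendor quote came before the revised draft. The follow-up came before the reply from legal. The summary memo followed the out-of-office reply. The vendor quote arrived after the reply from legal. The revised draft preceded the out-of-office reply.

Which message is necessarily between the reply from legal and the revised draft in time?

the vendor quote

Tracing the constraints gives the reply from legal → the vendor quote → the revised draft, so the vendor quote sits after the reply from legal and before the revised draft.
No other message is forced both after the reply from legal and before the revised draft.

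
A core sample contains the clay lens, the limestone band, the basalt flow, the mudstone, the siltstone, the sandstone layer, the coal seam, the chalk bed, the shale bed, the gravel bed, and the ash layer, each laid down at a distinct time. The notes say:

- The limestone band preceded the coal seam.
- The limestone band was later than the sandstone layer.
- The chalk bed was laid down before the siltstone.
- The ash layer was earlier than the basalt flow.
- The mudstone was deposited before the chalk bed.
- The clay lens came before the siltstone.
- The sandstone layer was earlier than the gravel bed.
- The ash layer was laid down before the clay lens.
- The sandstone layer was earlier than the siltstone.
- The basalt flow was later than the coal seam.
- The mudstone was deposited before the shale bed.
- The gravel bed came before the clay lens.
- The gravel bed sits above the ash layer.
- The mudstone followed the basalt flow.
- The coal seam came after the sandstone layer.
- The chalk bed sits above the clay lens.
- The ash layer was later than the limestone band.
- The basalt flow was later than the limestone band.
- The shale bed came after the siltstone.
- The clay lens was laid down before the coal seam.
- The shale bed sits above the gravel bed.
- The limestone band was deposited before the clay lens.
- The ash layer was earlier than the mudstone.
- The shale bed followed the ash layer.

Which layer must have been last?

Every other layer has a chain of constraints placing it before the shale bed, so the shale bed is last.

the shale bed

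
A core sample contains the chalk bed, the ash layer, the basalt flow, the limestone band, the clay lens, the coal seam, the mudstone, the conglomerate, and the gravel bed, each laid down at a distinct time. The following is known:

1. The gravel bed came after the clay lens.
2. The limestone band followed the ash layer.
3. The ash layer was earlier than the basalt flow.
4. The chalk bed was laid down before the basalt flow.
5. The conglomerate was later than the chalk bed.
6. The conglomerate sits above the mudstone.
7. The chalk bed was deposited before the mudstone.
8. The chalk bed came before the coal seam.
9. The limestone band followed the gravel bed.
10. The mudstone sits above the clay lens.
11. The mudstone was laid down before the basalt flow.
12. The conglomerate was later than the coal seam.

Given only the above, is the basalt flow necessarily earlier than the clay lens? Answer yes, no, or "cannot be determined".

no

Tracing the constraints gives the clay lens → the mudstone → the basalt flow, so the clay lens must come before the basalt flow.
That means the basalt flow cannot be before the clay lens.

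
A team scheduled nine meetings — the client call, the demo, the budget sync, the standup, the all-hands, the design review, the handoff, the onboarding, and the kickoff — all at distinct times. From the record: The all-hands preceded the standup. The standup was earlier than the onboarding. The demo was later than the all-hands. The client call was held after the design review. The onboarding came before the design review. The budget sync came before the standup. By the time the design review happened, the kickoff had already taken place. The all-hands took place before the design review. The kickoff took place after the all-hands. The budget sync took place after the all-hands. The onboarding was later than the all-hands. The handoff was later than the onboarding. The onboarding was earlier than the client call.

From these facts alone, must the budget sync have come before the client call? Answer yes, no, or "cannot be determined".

Chain the constraints: the budget sync → the standup → the onboarding → the client call. Each link is directly stated, so the budget sync comes before the client call.

yes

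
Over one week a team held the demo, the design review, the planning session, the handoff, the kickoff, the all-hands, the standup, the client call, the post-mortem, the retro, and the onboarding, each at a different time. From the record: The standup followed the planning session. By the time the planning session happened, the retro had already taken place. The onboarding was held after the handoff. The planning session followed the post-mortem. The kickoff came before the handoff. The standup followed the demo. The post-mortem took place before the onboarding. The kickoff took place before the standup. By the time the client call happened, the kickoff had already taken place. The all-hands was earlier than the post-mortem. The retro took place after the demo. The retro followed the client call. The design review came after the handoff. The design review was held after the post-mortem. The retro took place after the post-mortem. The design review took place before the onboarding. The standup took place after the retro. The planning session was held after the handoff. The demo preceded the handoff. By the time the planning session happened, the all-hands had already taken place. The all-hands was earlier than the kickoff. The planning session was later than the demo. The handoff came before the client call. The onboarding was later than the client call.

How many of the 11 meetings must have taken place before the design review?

5

Directly stated before the design review: the handoff and the post-mortem.
The all-hands reaches the design review via the all-hands → the post-mortem → the design review.
The demo reaches the design review via the demo → the handoff → the design review.
The kickoff reaches the design review via the kickoff → the handoff → the design review.
No chain forces the onboarding (or any of the others) ahead of the design review.
That's the all-hands, the demo, the handoff, the kickoff, and the post-mortem — 5 in all.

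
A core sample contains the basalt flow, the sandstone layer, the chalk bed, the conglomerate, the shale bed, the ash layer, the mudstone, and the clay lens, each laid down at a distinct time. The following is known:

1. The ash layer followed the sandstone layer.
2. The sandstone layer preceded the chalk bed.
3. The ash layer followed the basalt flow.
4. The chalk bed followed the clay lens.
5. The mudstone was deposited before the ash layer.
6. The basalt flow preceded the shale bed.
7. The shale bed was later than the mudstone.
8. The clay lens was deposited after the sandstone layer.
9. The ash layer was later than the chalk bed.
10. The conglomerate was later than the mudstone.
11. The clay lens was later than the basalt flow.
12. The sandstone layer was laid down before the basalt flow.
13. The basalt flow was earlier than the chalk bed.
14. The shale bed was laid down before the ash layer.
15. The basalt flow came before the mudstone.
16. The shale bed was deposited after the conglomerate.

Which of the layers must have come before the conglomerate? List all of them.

the basalt flow, the mudstone, the sandstone layer

Directly stated before the conglomerate: the mudstone.
The basalt flow reaches the conglomerate via the basalt flow → the mudstone → the conglomerate.
The sandstone layer reaches the conglomerate via the sandstone layer → the basalt flow → the mudstone → the conglomerate.
No chain forces the clay lens (or any of the others) ahead of the conglomerate.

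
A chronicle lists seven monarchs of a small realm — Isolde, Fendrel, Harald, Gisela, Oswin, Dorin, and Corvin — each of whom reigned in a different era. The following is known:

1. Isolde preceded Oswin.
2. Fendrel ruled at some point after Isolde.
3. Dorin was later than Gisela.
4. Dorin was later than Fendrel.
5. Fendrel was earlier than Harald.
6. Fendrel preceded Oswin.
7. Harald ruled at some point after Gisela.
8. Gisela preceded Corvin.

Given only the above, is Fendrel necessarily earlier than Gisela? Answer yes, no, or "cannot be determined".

cannot be determined

No chain of stated constraints runs from Fendrel to Gisela, and none runs from Gisela to Fendrel either.
So the relative order of Fendrel and Gisela is not fixed by the given facts.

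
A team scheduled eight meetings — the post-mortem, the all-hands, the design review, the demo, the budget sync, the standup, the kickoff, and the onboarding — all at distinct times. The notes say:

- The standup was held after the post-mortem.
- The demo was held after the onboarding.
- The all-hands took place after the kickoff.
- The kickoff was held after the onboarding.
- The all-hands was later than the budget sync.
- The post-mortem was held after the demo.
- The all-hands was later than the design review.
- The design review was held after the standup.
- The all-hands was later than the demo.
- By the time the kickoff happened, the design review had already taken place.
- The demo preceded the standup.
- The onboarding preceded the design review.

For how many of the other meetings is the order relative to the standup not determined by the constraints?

Forced before the standup: the demo, the onboarding, and the post-mortem; forced after the standup: the all-hands, the design review, and the kickoff.
That leaves the budget sync with no forced order relative to the standup — 1.

1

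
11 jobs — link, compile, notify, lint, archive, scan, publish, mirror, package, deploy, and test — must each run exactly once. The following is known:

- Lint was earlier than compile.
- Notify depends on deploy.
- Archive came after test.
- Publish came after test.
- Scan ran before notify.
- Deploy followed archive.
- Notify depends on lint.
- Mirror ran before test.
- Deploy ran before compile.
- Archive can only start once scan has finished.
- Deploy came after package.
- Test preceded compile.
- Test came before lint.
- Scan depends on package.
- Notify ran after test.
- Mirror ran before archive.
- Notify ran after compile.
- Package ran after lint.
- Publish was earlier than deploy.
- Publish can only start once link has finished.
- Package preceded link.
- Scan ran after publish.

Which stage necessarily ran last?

Every other stage has a chain of constraints placing it before notify, so notify is last.

notify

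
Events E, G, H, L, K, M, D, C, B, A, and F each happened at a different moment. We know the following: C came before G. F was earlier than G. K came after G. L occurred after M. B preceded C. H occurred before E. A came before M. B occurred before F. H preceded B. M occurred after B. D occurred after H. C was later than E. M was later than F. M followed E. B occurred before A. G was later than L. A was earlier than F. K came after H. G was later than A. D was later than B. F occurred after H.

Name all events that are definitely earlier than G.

A, B, C, E, F, H, L, M

Directly stated before G: A, C, F, and L.
B reaches G via B → C → G.
E reaches G via E → C → G.
H reaches G via H → F → G.
Likewise M reaches G by chaining the stated constraints.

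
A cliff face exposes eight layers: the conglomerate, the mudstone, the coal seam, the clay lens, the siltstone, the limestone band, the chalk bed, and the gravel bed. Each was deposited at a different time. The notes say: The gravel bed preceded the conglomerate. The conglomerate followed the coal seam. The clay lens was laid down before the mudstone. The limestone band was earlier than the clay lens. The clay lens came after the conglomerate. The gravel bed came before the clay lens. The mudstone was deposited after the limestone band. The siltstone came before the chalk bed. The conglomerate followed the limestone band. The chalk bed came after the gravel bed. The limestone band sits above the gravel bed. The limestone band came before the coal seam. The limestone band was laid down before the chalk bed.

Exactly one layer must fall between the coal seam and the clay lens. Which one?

the conglomerate

Tracing the constraints gives the coal seam → the conglomerate → the clay lens, so the conglomerate sits after the coal seam and before the clay lens.
No other layer is forced both after the coal seam and before the clay lens.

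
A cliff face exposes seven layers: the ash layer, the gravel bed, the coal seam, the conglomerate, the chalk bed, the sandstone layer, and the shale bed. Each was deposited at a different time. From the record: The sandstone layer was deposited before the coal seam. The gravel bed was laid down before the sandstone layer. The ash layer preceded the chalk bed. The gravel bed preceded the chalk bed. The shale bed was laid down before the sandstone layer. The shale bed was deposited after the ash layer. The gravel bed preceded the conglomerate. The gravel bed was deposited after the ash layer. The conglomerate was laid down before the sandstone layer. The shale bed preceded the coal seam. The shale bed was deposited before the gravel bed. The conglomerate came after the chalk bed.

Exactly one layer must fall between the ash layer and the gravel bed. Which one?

Tracing the constraints gives the ash layer → the shale bed → the gravel bed, so the shale bed sits after the ash layer and before the gravel bed.
No other layer is forced both after the ash layer and before the gravel bed.

the shale bed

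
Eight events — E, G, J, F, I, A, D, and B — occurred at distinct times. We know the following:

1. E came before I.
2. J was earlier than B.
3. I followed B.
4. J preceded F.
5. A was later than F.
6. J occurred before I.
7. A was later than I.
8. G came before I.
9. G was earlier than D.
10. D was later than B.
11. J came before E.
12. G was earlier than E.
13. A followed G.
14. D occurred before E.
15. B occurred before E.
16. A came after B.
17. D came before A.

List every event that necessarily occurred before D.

Directly stated before D: B and G.
J reaches D via J → B → D.

B, G, J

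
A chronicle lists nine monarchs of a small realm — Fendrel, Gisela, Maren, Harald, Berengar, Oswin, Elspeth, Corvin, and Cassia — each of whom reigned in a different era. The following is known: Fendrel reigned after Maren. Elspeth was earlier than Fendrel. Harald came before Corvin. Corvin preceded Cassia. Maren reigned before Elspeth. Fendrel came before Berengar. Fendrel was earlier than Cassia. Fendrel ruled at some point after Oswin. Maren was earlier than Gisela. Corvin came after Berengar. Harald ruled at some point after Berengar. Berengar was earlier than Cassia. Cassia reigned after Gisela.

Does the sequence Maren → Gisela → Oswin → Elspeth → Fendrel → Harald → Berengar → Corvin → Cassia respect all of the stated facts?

no

The constraints require Berengar before Harald, but in the proposed sequence Harald appears ahead of Berengar. That one violation is enough.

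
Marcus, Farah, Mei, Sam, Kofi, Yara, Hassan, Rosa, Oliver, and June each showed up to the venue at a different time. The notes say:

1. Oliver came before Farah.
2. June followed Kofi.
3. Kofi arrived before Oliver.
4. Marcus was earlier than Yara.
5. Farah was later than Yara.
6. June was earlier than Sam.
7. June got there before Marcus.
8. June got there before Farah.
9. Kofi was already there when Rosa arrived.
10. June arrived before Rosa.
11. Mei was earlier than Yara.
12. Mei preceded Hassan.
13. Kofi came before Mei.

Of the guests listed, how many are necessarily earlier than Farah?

Directly stated before Farah: June, Oliver, and Yara.
Kofi reaches Farah via Kofi → June → Farah.
Marcus reaches Farah via Marcus → Yara → Farah.
Mei reaches Farah via Mei → Yara → Farah.
No chain forces Hassan (or any of the others) ahead of Farah.
That's June, Kofi, Marcus, Mei, Oliver, and Yara — 6 in all.

6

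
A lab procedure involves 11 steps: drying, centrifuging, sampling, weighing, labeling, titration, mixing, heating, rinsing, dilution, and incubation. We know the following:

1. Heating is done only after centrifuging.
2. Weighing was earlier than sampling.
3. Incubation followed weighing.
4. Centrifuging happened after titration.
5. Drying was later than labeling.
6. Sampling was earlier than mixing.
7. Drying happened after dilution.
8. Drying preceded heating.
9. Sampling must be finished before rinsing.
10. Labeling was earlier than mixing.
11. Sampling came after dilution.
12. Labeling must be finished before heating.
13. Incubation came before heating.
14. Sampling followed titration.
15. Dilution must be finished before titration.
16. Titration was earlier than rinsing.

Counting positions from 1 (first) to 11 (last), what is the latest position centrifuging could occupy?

10

Centrifuging must come before heating — 1 step forced after it.
Everything else can be placed before centrifuging in some valid order, so centrifuging can sit as late as position 11 − 1 = 10.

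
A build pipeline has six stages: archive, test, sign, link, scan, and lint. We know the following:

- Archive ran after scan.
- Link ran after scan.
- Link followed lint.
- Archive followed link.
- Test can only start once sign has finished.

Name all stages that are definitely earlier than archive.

Directly stated before archive: link and scan.
Lint reaches archive via lint → link → archive.

link, lint, scan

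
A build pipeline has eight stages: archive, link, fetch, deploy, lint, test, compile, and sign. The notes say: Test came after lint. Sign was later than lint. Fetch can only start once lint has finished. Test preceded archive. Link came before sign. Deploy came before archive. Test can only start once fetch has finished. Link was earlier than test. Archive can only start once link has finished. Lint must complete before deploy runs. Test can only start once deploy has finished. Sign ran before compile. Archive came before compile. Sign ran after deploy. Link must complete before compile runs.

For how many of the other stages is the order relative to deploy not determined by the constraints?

Forced before deploy: lint; forced after deploy: archive, compile, sign, and test.
That leaves fetch and link with no forced order relative to deploy — 2.

2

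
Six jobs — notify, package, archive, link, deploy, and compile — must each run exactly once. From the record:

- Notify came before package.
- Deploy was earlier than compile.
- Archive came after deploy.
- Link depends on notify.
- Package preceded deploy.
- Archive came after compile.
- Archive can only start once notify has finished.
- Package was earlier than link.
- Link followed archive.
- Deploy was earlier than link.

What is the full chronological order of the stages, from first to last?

notify, package, deploy, compile, archive, link

The constraints fix every adjacent pair, so only one ordering works:
notify → package → deploy → compile → archive → link.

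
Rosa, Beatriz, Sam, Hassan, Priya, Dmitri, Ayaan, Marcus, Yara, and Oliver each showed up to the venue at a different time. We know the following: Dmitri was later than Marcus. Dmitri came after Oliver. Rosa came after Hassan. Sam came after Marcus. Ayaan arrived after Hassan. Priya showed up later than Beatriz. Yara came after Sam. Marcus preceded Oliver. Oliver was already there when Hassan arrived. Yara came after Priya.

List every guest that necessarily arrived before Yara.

Beatriz, Marcus, Priya, Sam

Directly stated before Yara: Priya and Sam.
Beatriz reaches Yara via Beatriz → Priya → Yara.
Marcus reaches Yara via Marcus → Sam → Yara.
No chain forces Rosa (or any of the others) ahead of Yara.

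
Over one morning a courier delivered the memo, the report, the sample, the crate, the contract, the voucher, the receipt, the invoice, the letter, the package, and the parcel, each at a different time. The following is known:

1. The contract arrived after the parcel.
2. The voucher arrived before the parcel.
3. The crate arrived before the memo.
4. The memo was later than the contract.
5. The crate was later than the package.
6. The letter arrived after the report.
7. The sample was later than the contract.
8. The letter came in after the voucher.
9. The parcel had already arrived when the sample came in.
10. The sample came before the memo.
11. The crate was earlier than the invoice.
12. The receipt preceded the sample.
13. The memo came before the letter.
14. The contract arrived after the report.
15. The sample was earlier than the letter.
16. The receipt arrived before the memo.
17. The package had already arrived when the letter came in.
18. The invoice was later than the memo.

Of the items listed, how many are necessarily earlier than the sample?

5

Directly stated before the sample: the contract, the parcel, and the receipt.
The report reaches the sample via the report → the contract → the sample.
The voucher reaches the sample via the voucher → the parcel → the sample.
That's the contract, the parcel, the receipt, the report, and the voucher — 5 in all.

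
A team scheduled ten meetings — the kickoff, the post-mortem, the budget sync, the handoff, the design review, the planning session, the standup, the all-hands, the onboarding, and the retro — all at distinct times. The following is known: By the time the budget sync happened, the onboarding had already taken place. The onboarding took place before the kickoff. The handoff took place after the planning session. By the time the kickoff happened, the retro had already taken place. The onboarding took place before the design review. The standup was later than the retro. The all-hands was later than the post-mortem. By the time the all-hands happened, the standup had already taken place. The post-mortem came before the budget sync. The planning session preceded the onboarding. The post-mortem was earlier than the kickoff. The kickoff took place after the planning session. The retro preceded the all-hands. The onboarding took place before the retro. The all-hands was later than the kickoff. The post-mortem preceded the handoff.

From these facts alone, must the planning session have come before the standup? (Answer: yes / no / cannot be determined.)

yes

Chain the constraints: the planning session → the onboarding → the retro → the standup. Each link is directly stated, so the planning session comes before the standup.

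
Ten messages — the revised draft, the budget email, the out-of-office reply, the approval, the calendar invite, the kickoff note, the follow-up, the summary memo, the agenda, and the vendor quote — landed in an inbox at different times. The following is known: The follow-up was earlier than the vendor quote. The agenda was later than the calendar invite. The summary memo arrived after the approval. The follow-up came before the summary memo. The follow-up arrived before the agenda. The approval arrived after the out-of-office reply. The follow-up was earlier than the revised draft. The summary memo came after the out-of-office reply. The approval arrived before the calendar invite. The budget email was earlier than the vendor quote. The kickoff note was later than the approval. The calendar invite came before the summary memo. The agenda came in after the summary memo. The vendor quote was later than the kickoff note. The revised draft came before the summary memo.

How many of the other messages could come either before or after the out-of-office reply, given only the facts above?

Forced after the out-of-office reply: the agenda, the approval, the calendar invite, the kickoff note, the summary memo, and the vendor quote.
That leaves the budget email, the follow-up, and the revised draft with no forced order relative to the out-of-office reply — 3.

3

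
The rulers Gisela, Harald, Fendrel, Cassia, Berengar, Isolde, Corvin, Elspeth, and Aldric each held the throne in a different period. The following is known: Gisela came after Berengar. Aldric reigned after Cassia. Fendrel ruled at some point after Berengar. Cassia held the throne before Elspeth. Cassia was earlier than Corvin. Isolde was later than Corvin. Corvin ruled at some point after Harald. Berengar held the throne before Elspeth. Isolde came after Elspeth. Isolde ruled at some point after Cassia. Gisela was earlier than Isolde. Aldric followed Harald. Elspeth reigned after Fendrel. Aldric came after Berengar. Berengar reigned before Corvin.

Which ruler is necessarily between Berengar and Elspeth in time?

Tracing the constraints gives Berengar → Fendrel → Elspeth, so Fendrel sits after Berengar and before Elspeth.
No other ruler is forced both after Berengar and before Elspeth.

Fendrel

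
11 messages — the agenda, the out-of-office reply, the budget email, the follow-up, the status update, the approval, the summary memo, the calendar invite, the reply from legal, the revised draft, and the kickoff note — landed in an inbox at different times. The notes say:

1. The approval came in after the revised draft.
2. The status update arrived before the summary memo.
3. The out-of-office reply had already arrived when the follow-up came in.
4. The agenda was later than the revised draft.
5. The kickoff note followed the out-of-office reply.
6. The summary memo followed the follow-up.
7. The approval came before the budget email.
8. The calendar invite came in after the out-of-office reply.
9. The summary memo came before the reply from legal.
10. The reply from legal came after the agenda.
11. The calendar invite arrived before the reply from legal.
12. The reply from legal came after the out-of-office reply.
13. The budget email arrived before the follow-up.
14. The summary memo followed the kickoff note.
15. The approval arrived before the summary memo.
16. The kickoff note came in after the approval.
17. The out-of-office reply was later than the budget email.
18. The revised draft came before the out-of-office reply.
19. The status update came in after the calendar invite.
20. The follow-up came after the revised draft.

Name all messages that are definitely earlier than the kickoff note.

the approval, the budget email, the out-of-office reply, the revised draft

Directly stated before the kickoff note: the approval and the out-of-office reply.
The budget email reaches the kickoff note via the budget email → the out-of-office reply → the kickoff note.
The revised draft reaches the kickoff note via the revised draft → the out-of-office reply → the kickoff note.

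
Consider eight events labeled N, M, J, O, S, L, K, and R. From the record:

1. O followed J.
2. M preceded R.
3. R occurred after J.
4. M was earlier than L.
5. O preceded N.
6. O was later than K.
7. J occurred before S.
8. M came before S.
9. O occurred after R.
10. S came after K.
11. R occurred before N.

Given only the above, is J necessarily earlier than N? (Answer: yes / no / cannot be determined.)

Chain the constraints: J → O → N. Each link is directly stated, so J comes before N.

yes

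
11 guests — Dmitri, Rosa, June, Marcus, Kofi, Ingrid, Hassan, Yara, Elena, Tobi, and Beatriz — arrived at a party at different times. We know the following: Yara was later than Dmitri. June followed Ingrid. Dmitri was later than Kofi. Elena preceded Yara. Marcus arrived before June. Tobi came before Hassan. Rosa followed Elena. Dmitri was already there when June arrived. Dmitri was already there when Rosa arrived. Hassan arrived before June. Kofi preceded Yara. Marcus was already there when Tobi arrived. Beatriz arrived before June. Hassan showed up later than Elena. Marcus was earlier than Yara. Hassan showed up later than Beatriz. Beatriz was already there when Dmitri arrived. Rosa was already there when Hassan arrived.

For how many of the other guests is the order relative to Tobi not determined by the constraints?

Forced before Tobi: Marcus; forced after Tobi: Hassan and June.
That leaves Beatriz, Dmitri, Elena, Ingrid, Kofi, Rosa, and Yara with no forced order relative to Tobi — 7.

7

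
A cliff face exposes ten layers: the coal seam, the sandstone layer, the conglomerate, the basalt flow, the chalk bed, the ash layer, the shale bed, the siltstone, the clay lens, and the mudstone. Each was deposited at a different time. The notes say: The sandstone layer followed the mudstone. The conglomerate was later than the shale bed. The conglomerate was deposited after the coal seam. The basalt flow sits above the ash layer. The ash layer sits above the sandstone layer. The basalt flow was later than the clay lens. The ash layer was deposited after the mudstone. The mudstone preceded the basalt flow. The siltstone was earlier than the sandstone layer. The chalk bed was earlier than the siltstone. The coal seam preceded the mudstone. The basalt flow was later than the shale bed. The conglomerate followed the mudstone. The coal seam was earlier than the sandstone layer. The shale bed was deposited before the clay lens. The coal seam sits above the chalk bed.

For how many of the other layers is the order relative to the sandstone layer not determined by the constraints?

3

Forced before the sandstone layer: the chalk bed, the coal seam, the mudstone, and the siltstone; forced after the sandstone layer: the ash layer and the basalt flow.
That leaves the clay lens, the conglomerate, and the shale bed with no forced order relative to the sandstone layer — 3.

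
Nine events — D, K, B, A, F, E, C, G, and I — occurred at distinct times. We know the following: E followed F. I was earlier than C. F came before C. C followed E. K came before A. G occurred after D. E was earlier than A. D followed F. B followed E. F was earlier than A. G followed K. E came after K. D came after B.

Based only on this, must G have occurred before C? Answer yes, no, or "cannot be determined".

cannot be determined

No chain of stated constraints runs from G to C, and none runs from C to G either.
So the relative order of G and C is not fixed by the given facts.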